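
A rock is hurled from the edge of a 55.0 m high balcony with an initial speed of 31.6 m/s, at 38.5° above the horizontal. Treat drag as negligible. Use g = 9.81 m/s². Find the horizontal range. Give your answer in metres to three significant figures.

146 m

vₓ = 31.60 cos 38.5° = 24.73 m/s; v_y0 = 31.60 sin 38.5° = 19.67 m/s.
The projectile lands when y = 55.0 + (19.67) t − ½·9.81·t² = 0. Positive root: t = (19.67 + √(19.67² + 2·9.81·55.0)) / 9.81 = (19.67 + 38.29) / 9.81 = 5.908 s.
Horizontal distance: R = vₓ t = 24.73 × 5.908 = 146.1 m.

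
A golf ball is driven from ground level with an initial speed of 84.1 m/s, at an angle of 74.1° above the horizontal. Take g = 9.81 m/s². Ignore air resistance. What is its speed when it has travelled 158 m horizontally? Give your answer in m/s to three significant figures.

26.8 m/s

Components: vₓ = 84.10 cos 74.1° = 23.04 m/s, v_y0 = 84.10 sin 74.1° = 80.88 m/s.
At x = 158 m, t = x/vₓ = 158/23.04 = 6.858 s.
Vertical velocity there: v_y = v_y0 − g t = 80.88 − 9.81 × 6.858 = 13.61 m/s.
Speed: √(vₓ² + v_y²) = √(23.04² + 13.61²) = 26.76 m/s.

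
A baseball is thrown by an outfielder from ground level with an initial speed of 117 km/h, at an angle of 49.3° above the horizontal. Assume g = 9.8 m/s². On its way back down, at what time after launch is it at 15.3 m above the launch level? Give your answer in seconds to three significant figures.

4.30 s

Convert: 117 km/h = 117/3.6 = 32.50 m/s.
Resolve: vₓ = 32.50 cos 49.3° = 21.19 m/s and v_y0 = 32.50 sin 49.3° = 24.64 m/s.
Set y = v_y0 t − ½ g t² = 15.3: 4.900 t² − 24.64 t + 15.3 = 0.
Quadratic formula: t = (24.64 ± √307.22) / 9.80 = (24.64 ± 17.53) / 9.80 → t = 0.7257 s or 4.303 s.
The descending-branch root is 4.303 s.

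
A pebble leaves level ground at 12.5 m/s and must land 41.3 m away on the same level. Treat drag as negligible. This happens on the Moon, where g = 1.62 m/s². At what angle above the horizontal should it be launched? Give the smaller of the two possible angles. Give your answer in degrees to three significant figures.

Level-ground range R = v₀² sin(2θ)/g ⇒ sin(2θ) = gR/v₀² = 1.62 × 41.3 / 12.5² = 0.4282.
2θ = 25.35° or 180° − 25.35° = 154.6°, so θ = 12.68° or 77.32°.
The smaller angle is 12.68°.

12.7°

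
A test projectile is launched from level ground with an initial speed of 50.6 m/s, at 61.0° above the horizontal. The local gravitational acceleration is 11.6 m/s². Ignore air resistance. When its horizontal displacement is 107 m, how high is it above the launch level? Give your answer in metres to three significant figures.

82.7 m

Horizontal component vₓ = 50.60 cos 61.0° = 24.53 m/s; vertical v_y0 = 50.60 sin 61.0° = 44.26 m/s.
x = vₓ t ⇒ t = 107/24.53 = 4.362 s.
Height: y = v_y0 t − ½ g t² = 44.26 × 4.362 − 5.800 × 4.362² = 193.0 − 110.3 = 82.69 m.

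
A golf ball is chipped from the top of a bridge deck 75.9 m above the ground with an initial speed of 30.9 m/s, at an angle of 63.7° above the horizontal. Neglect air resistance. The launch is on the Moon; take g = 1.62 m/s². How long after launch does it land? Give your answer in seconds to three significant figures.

Horizontal component vₓ = 30.90 cos 63.7° = 13.69 m/s; vertical v_y0 = 30.90 sin 63.7° = 27.70 m/s.
With up positive and y = 0 at the ground: y(t) = 75.9 + (27.70) t − 0.8100 t². Setting y = 0 and taking the positive root: t = [27.70 + √(27.70² + 2·1.62·75.9)] / 1.62 = (27.70 + 31.83) / 1.62 = 36.75 s.

36.7 s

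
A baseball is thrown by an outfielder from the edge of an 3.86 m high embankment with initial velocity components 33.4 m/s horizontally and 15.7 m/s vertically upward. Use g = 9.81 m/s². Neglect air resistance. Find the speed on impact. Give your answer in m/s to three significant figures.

37.9 m/s

The projectile lands when y = 3.86 + (15.70) t − ½·9.81·t² = 0. Positive root: t = (15.70 + √(15.70² + 2·9.81·3.86)) / 9.81 = (15.70 + 17.95) / 9.81 = 3.430 s.
Vertical velocity at impact: v_y = v_y0 − g t = 15.70 − 9.81 × 3.430 = −17.95 m/s.
Speed: |v| = √(vₓ² + v_y²) = √(33.40² + 17.95²) = 37.92 m/s.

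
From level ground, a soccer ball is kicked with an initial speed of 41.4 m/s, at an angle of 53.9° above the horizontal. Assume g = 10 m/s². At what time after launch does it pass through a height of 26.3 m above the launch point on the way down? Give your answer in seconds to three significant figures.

5.78 s

Horizontal component vₓ = 41.40 cos 53.9° = 24.39 m/s; vertical v_y0 = 41.40 sin 53.9° = 33.45 m/s.
Height y(t) = 33.45 t − 5.000 t² = 26.3 gives 5.000 t² − 33.45 t + 26.3 = 0.
t = [33.45 ± √(33.45² − 2·10.0·26.3)] / 10.0 = (33.45 ± 24.35) / 10.0, so t = 0.9100 s or t = 5.780 s.
The descending-branch root is 5.780 s.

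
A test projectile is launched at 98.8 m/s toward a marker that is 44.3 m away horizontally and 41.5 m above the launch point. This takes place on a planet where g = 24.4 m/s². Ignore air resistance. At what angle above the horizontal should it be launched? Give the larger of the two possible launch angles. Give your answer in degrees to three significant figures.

86.6°

Trajectory: y = x tanθ − g x² (1 + tan²θ)/(2v₀²). With x = 44.3, y = 41.5, v₀ = 98.8, g = 24.4:
2.453 tan²θ − 44.3 tanθ + (43.95) = 0.
tanθ = [44.3 ± √(44.3² − 4 × 2.453 × (43.95))] / (2 × 2.453) = (44.3 ± 39.13) / 4.906, giving tanθ = 1.054 or 17.01.
θ = 46.50° or 86.64°; the larger is 86.64°.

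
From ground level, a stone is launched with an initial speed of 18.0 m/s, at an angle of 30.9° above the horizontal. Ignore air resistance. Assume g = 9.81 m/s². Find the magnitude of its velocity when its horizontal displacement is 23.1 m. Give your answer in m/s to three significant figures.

Components: vₓ = 18.00 cos 30.9° = 15.45 m/s, v_y0 = 18.00 sin 30.9° = 9.244 m/s.
x = vₓ t ⇒ t = 23.1/15.45 = 1.496 s.
Vertical velocity there: v_y = v_y0 − g t = 9.244 − 9.81 × 1.496 = −5.428 m/s.
Speed: √(vₓ² + v_y²) = √(15.45² + 5.428²) = 16.37 m/s.

16.4 m/s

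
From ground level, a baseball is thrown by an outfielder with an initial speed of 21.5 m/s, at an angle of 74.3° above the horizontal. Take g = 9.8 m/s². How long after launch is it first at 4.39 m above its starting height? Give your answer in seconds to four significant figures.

Components: vₓ = 21.50 cos 74.3° = 5.818 m/s, v_y0 = 21.50 sin 74.3° = 20.70 m/s.
Set y = v_y0 t − ½ g t² = 4.39: 4.900 t² − 20.70 t + 4.39 = 0.
Quadratic formula: t = (20.70 ± √342.36) / 9.80 = (20.70 ± 18.50) / 9.80 → t = 0.2240 s or 4.000 s.
The first (ascending) time is 0.2240 s.

0.2240 s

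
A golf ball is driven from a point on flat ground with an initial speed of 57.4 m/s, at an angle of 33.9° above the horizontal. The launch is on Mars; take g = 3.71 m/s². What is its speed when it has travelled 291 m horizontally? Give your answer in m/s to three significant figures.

48.6 m/s

Components: vₓ = 57.40 cos 33.9° = 47.64 m/s, v_y0 = 57.40 sin 33.9° = 32.01 m/s.
x = vₓ t ⇒ t = 291/47.64 = 6.108 s.
Vertical velocity there: v_y = v_y0 − g t = 32.01 − 3.71 × 6.108 = 9.354 m/s.
Speed: √(vₓ² + v_y²) = √(47.64² + 9.354²) = 48.55 m/s.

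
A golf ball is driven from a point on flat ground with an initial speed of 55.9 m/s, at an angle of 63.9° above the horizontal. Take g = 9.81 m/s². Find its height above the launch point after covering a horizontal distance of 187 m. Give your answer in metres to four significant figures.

Resolve: vₓ = 55.90 cos 63.9° = 24.59 m/s and v_y0 = 55.90 sin 63.9° = 50.20 m/s.
At x = 187 m, t = x/vₓ = 187/24.59 = 7.604 s.
Height: y = v_y0 t − ½ g t² = 50.20 × 7.604 − 4.905 × 7.604² = 381.7 − 283.6 = 98.11 m.

98.11 m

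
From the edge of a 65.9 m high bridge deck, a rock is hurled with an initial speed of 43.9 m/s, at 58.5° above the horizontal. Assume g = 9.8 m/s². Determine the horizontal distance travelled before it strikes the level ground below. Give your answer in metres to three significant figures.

209 m

Components: vₓ = 43.90 cos 58.5° = 22.94 m/s, v_y0 = 43.90 sin 58.5° = 37.43 m/s.
Vertical motion (up positive, ground at y = 0): 4.900 t² − (37.43) t − 65.9 = 0, so t = (37.43 + √(37.43² + 2·9.80·65.9)) / 9.80 = (37.43 + 51.89) / 9.80 = 9.115 s.
Horizontal distance: R = vₓ t = 22.94 × 9.115 = 209.1 m.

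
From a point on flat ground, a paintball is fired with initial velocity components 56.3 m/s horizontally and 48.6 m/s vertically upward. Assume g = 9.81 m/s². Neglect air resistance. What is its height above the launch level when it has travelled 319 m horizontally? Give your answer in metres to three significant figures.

x = vₓ t ⇒ t = 319/56.30 = 5.666 s.
Height: y = v_y0 t − ½ g t² = 48.60 × 5.666 − 4.905 × 5.666² = 275.4 − 157.5 = 117.9 m.

118 m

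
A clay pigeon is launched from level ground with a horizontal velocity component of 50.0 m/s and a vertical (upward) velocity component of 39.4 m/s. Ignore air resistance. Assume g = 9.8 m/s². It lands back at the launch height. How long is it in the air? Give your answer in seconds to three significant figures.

Landing at launch height ⇒ T = 2 v_y0 / g = 2 × 39.40 / 9.80 = 8.041 s.

8.04 s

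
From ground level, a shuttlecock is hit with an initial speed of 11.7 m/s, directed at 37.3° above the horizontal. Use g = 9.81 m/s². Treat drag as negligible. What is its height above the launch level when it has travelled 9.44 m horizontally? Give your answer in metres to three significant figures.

2.15 m

Resolve: vₓ = 11.70 cos 37.3° = 9.307 m/s and v_y0 = 11.70 sin 37.3° = 7.090 m/s.
At x = 9.44 m, t = x/vₓ = 9.44/9.307 = 1.014 s.
Height: y = v_y0 t − ½ g t² = 7.090 × 1.014 − 4.905 × 1.014² = 7.191 − 5.046 = 2.145 m.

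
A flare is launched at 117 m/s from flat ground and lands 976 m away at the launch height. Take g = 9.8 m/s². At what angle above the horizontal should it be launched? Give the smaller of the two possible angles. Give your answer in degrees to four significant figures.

From R = (v₀²/g) sin 2θ: sin 2θ = 9.80 × 976 / 13689 = 0.6987.
2θ = 44.32° or 180° − 44.32° = 135.7°, so θ = 22.16° or 67.84°.
The smaller angle is 22.16°.

22.16°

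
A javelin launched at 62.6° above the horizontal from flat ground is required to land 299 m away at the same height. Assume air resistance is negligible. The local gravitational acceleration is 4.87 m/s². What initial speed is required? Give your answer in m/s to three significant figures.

From R = (v₀² / g) sin 2θ: v₀ = √(gR / sin 2θ).
v₀ = √(4.87 × 299 / sin 125.2°) = √(1456 / 0.8171) = √1782.0 = 42.21 m/s.

42.2 m/s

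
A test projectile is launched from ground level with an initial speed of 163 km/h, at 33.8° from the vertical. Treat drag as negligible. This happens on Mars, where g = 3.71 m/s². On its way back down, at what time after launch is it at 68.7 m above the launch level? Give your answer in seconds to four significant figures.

Convert: 163 km/h = 163/3.6 = 45.28 m/s.
Horizontal component vₓ = 45.28 sin 33.8° = 25.19 m/s; vertical v_y0 = 45.28 cos 33.8° = 37.63 m/s.
Set y = v_y0 t − ½ g t² = 68.7: 1.855 t² − 37.63 t + 68.7 = 0.
t = [37.63 ± √(37.63² − 2·3.71·68.7)] / 3.71 = (37.63 ± 30.10) / 3.71, so t = 2.029 s or t = 18.25 s.
The descending-branch root is 18.25 s.

18.25 s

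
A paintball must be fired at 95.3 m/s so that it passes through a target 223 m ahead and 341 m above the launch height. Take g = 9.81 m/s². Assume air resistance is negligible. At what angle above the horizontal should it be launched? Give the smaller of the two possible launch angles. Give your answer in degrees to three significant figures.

Trajectory: y = x tanθ − g x² (1 + tan²θ)/(2v₀²). With x = 223, y = 341, v₀ = 95.3, g = 9.81:
26.86 tan²θ − 223 tanθ + (367.9) = 0.
tanθ = [223 ± √(223² − 4 × 26.86 × (367.9))] / (2 × 26.86) = (223 ± 101.0) / 53.71, giving tanθ = 2.270 or 6.033.
θ = 66.23° or 80.59°; the smaller is 66.23°.

66.2°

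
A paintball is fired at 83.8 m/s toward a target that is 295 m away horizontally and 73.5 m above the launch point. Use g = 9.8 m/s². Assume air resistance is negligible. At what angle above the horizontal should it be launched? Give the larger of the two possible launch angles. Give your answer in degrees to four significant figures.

Trajectory: y = x tanθ − g x² (1 + tan²θ)/(2v₀²). With x = 295, y = 73.5, v₀ = 83.8, g = 9.80:
60.72 tan²θ − 295 tanθ + (134.2) = 0.
tanθ = [295 ± √(295² − 4 × 60.72 × (134.2))] / (2 × 60.72) = (295 ± 233.3) / 121.4, giving tanθ = 0.5081 or 4.350.
θ = 26.94° or 77.05°; the larger is 77.05°.

77.05°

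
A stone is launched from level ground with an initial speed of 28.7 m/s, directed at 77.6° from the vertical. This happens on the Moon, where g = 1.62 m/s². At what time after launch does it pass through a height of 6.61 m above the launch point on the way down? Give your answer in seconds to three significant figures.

Resolve: vₓ = 28.70 sin 77.6° = 28.03 m/s and v_y0 = 28.70 cos 77.6° = 6.163 m/s.
Height y(t) = 6.163 t − 0.8100 t² = 6.61 gives 0.8100 t² − 6.163 t + 6.61 = 0.
Quadratic formula: t = (6.163 ± √16.565) / 1.62 = (6.163 ± 4.070) / 1.62 → t = 1.292 s or 6.317 s.
The descending-branch root is 6.317 s.

6.32 s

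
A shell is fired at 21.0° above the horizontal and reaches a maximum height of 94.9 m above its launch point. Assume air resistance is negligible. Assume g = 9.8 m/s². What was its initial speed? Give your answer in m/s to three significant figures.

120 m/s

At the peak v_y = 0, so v_y0 = √(2gH) = √(2 × 9.80 × 94.9) = 43.13 m/s.
v_y0 = v₀ sin θ ⇒ v₀ = 43.13 / sin 21.0° = 120.3 m/s.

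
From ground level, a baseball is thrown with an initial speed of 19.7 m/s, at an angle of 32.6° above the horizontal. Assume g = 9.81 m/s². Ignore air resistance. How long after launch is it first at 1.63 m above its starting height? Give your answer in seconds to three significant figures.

0.166 s

Horizontal component vₓ = 19.70 cos 32.6° = 16.60 m/s; vertical v_y0 = 19.70 sin 32.6° = 10.61 m/s.
Require v_y0 t − ½ g t² = 1.63, i.e. 4.905 t² − 10.61 t + 1.63 = 0.
t = [10.61 ± √(10.61² − 2·9.81·1.63)] / 9.81 = (10.61 ± 8.982) / 9.81, so t = 0.1664 s or t = 1.998 s.
The first (ascending) time is 0.1664 s.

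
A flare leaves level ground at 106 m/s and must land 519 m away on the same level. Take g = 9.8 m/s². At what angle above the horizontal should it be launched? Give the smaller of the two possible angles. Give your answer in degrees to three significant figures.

R = v₀² sin 2θ / g gives sin 2θ = gR/v₀² = 9.80·519/106² = 0.4527.
2θ = 26.92° or 180° − 26.92° = 153.1°, so θ = 13.46° or 76.54°.
The smaller angle is 13.46°.

13.5°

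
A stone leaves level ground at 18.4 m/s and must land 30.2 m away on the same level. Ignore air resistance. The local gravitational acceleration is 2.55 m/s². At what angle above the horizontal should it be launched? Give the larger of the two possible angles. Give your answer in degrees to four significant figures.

From R = (v₀²/g) sin 2θ: sin 2θ = 2.55 × 30.2 / 338.56 = 0.2275.
2θ = 13.15° or 180° − 13.15° = 166.9°, so θ = 6.574° or 83.43°.
The larger angle is 83.43°.

83.43°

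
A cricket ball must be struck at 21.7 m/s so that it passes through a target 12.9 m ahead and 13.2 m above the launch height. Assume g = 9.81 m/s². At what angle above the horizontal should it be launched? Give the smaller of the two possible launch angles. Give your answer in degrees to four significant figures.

55.11°

Trajectory: y = x tanθ − g x² (1 + tan²θ)/(2v₀²). With x = 12.9, y = 13.2, v₀ = 21.7, g = 9.81:
1.733 tan²θ − 12.9 tanθ + (14.93) = 0.
tanθ = [12.9 ± √(12.9² − 4 × 1.733 × (14.93))] / (2 × 1.733) = (12.9 ± 7.929) / 3.467, giving tanθ = 1.434 or 6.008.
θ = 55.11° or 80.55°; the smaller is 55.11°.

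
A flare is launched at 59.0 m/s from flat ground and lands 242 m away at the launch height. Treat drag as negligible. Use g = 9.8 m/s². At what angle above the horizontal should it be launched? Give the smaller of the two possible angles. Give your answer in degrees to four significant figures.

Level-ground range R = v₀² sin(2θ)/g ⇒ sin(2θ) = gR/v₀² = 9.80 × 242 / 59.0² = 0.6813.
2θ = 42.95° or 180° − 42.95° = 137.1°, so θ = 21.47° or 68.53°.
The smaller angle is 21.47°.

21.47°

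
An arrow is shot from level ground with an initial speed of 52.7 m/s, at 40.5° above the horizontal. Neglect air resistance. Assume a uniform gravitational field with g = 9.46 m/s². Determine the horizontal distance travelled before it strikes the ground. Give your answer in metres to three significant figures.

290 m

Resolve: vₓ = 52.70 cos 40.5° = 40.07 m/s and v_y0 = 52.70 sin 40.5° = 34.23 m/s.
Time aloft: T = 2 v_y0 / g = 2 × 34.23 / 9.46 = 7.236 s.
Range: R = vₓ T = 40.07 × 7.236 = 290.0 m.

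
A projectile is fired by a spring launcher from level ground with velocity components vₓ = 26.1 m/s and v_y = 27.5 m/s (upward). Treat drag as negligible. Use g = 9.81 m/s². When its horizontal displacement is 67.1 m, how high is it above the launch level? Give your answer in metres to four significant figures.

At x = 67.1 m, t = x/vₓ = 67.1/26.10 = 2.571 s.
Height: y = v_y0 t − ½ g t² = 27.50 × 2.571 − 4.905 × 2.571² = 70.70 − 32.42 = 38.28 m.

38.28 m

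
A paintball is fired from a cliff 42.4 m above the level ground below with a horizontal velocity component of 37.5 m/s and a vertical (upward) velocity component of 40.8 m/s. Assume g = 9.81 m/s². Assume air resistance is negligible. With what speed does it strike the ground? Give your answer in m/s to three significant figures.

62.5 m/s

With up positive and y = 0 at the ground: y(t) = 42.4 + (40.80) t − 4.905 t². Setting y = 0 and taking the positive root: t = [40.80 + √(40.80² + 2·9.81·42.4)] / 9.81 = (40.80 + 49.97) / 9.81 = 9.252 s.
Vertical velocity at impact: v_y = v_y0 − g t = 40.80 − 9.81 × 9.252 = −49.97 m/s.
Speed: |v| = √(vₓ² + v_y²) = √(37.50² + 49.97²) = 62.47 m/s.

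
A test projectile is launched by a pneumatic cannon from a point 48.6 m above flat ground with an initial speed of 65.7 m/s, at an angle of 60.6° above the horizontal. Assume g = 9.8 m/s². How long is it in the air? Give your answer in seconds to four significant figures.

12.48 s

vₓ = 65.70 cos 60.6° = 32.25 m/s; v_y0 = 65.70 sin 60.6° = 57.24 m/s.
With up positive and y = 0 at the ground: y(t) = 48.6 + (57.24) t − 4.900 t². Setting y = 0 and taking the positive root: t = [57.24 + √(57.24² + 2·9.80·48.6)] / 9.80 = (57.24 + 65.03) / 9.80 = 12.48 s.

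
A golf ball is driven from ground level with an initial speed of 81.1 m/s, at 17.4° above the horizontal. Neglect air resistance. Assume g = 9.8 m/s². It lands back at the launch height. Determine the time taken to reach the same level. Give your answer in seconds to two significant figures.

vₓ = 81.10 cos 17.4° = 77.39 m/s; v_y0 = 81.10 sin 17.4° = 24.25 m/s.
Landing at launch height ⇒ T = 2 v_y0 / g = 2 × 24.25 / 9.80 = 4.949 s.

4.9 s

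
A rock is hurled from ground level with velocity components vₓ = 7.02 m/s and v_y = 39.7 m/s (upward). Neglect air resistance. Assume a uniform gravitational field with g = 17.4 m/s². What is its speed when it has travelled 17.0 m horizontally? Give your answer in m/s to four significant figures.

At x = 17.0 m, t = x/vₓ = 17.0/7.020 = 2.422 s.
Vertical velocity there: v_y = v_y0 − g t = 39.70 − 17.4 × 2.422 = −2.437 m/s.
Speed: √(vₓ² + v_y²) = √(7.020² + 2.437²) = 7.431 m/s.

7.431 m/s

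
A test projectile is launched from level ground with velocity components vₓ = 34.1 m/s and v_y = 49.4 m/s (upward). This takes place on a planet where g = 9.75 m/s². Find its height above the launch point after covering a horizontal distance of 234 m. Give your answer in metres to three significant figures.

Time to reach x = 234 m: t = x/vₓ = 234/34.10 = 6.862 s.
Height: y = v_y0 t − ½ g t² = 49.40 × 6.862 − 4.875 × 6.862² = 339.0 − 229.6 = 109.4 m.

109 m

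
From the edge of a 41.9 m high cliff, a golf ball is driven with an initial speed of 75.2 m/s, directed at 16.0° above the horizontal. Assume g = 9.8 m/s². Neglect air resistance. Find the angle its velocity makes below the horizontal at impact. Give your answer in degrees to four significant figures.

26.07°

vₓ = 75.20 cos 16.0° = 72.29 m/s; v_y0 = 75.20 sin 16.0° = 20.73 m/s.
The projectile lands when y = 41.9 + (20.73) t − ½·9.80·t² = 0. Positive root: t = (20.73 + √(20.73² + 2·9.80·41.9)) / 9.80 = (20.73 + 35.37) / 9.80 = 5.724 s.
At impact: v_y = v_y0 − g t = −35.37 m/s; vₓ = 72.29 m/s.
Angle below horizontal: arctan(|v_y|/vₓ) = arctan(35.37/72.29) = 26.07°.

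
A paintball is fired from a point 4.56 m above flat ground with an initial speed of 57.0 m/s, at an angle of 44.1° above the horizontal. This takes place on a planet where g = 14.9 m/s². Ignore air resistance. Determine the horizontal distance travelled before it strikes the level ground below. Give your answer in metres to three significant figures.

Resolve: vₓ = 57.00 cos 44.1° = 40.93 m/s and v_y0 = 57.00 sin 44.1° = 39.67 m/s.
With up positive and y = 0 at the ground: y(t) = 4.56 + (39.67) t − 7.450 t². Setting y = 0 and taking the positive root: t = [39.67 + √(39.67² + 2·14.9·4.56)] / 14.9 = (39.67 + 41.34) / 14.9 = 5.437 s.
Horizontal distance: R = vₓ t = 40.93 × 5.437 = 222.6 m.

223 m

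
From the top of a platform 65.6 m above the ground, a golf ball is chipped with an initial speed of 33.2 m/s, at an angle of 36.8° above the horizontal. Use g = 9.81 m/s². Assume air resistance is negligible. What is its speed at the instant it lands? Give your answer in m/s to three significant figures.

Horizontal component vₓ = 33.20 cos 36.8° = 26.58 m/s; vertical v_y0 = 33.20 sin 36.8° = 19.89 m/s.
The projectile lands when y = 65.6 + (19.89) t − ½·9.81·t² = 0. Positive root: t = (19.89 + √(19.89² + 2·9.81·65.6)) / 9.81 = (19.89 + 41.02) / 9.81 = 6.209 s.
Vertical velocity at impact: v_y = v_y0 − g t = 19.89 − 9.81 × 6.209 = −41.02 m/s.
Speed: |v| = √(vₓ² + v_y²) = √(26.58² + 41.02²) = 48.88 m/s.

48.9 m/s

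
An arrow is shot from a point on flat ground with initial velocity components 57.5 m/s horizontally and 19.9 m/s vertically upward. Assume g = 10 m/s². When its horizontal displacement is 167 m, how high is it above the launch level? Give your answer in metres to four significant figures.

At x = 167 m, t = x/vₓ = 167/57.50 = 2.904 s.
Height: y = v_y0 t − ½ g t² = 19.90 × 2.904 − 5.000 × 2.904² = 57.80 − 42.18 = 15.62 m.

15.62 m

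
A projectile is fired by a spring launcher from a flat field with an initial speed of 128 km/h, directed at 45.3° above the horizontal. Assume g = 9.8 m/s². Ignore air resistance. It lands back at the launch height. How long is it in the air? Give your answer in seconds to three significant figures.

5.16 s

Convert: 128 km/h = 128/3.6 = 35.56 m/s.
Resolve: vₓ = 35.56 cos 45.3° = 25.01 m/s and v_y0 = 35.56 sin 45.3° = 25.27 m/s.
Landing at launch height ⇒ T = 2 v_y0 / g = 2 × 25.27 / 9.80 = 5.158 s.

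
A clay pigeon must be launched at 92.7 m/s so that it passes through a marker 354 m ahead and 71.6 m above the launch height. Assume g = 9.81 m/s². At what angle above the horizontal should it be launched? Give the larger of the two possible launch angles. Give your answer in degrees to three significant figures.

Trajectory: y = x tanθ − g x² (1 + tan²θ)/(2v₀²). With x = 354, y = 71.6, v₀ = 92.7, g = 9.81:
71.53 tan²θ − 354 tanθ + (143.1) = 0.
tanθ = [354 ± √(354² − 4 × 71.53 × (143.1))] / (2 × 71.53) = (354 ± 290.5) / 143.1, giving tanθ = 0.4442 or 4.505.
θ = 23.95° or 77.48°; the larger is 77.48°.

77.5°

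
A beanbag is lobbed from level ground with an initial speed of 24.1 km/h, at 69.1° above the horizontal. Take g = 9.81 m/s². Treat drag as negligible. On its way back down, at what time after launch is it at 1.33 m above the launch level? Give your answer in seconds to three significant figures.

1.01 s

Convert: 24.1 km/h = 24.1/3.6 = 6.694 m/s.
vₓ = 6.694 cos 69.1° = 2.388 m/s; v_y0 = 6.694 sin 69.1° = 6.254 m/s.
Require v_y0 t − ½ g t² = 1.33, i.e. 4.905 t² − 6.254 t + 1.33 = 0.
t = [6.254 ± √(6.254² − 2·9.81·1.33)] / 9.81 = (6.254 ± 3.608) / 9.81, so t = 0.2697 s or t = 1.005 s.
The descending-branch root is 1.005 s.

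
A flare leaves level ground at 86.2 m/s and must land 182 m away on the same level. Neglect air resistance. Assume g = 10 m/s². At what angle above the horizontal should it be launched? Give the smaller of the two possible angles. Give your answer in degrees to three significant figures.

R = v₀² sin 2θ / g gives sin 2θ = gR/v₀² = 10.0·182/86.2² = 0.2449.
2θ = 14.18° or 180° − 14.18° = 165.8°, so θ = 7.089° or 82.91°.
The smaller angle is 7.089°.

7.09°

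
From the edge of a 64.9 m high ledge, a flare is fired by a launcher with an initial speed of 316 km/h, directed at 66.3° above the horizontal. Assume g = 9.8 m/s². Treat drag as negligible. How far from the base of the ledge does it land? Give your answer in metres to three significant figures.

Convert: 316 km/h = 316/3.6 = 87.78 m/s.
Components: vₓ = 87.78 cos 66.3° = 35.28 m/s, v_y0 = 87.78 sin 66.3° = 80.37 m/s.
With up positive and y = 0 at the ground: y(t) = 64.9 + (80.37) t − 4.900 t². Setting y = 0 and taking the positive root: t = [80.37 + √(80.37² + 2·9.80·64.9)] / 9.80 = (80.37 + 87.93) / 9.80 = 17.17 s.
Horizontal distance: R = vₓ t = 35.28 × 17.17 = 605.9 m.

606 m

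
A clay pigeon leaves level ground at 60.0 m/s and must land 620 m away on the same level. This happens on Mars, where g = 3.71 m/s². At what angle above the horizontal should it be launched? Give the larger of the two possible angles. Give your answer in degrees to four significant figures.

70.14°

R = v₀² sin 2θ / g gives sin 2θ = gR/v₀² = 3.71·620/60.0² = 0.6389.
2θ = 39.71° or 180° − 39.71° = 140.3°, so θ = 19.86° or 70.14°.
The larger angle is 70.14°.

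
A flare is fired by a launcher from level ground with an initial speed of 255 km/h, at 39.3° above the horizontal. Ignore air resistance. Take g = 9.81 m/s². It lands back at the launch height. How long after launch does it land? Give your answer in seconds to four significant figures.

9.147 s

Convert: 255 km/h = 255/3.6 = 70.83 m/s.
Resolve: vₓ = 70.83 cos 39.3° = 54.81 m/s and v_y0 = 70.83 sin 39.3° = 44.86 m/s.
It returns to y = 0 when t = 2 v_y0 / g = 2(44.86)/9.81 = 9.147 s.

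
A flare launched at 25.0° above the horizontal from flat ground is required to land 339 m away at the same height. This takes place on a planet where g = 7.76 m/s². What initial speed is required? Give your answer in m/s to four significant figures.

58.60 m/s

From R = (v₀² / g) sin 2θ: v₀ = √(gR / sin 2θ).
v₀ = √(7.76 × 339 / sin 50.00°) = √(2631 / 0.7660) = √3434.1 = 58.60 m/s.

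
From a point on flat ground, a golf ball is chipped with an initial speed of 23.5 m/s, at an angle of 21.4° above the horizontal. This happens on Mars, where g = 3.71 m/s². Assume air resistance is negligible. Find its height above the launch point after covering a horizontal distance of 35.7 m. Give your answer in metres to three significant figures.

Components: vₓ = 23.50 cos 21.4° = 21.88 m/s, v_y0 = 23.50 sin 21.4° = 8.575 m/s.
Time to reach x = 35.7 m: t = x/vₓ = 35.7/21.88 = 1.632 s.
Height: y = v_y0 t − ½ g t² = 8.575 × 1.632 − 1.855 × 1.632² = 13.99 − 4.938 = 9.052 m.

9.05 m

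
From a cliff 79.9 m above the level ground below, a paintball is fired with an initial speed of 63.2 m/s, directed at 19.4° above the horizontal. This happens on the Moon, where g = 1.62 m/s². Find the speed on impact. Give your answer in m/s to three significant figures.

Resolve: vₓ = 63.20 cos 19.4° = 59.61 m/s and v_y0 = 63.20 sin 19.4° = 20.99 m/s.
Vertical motion (up positive, ground at y = 0): 0.8100 t² − (20.99) t − 79.9 = 0, so t = (20.99 + √(20.99² + 2·1.62·79.9)) / 1.62 = (20.99 + 26.45) / 1.62 = 29.29 s.
Vertical velocity at impact: v_y = v_y0 − g t = 20.99 − 1.62 × 29.29 = −26.45 m/s.
Speed: |v| = √(vₓ² + v_y²) = √(59.61² + 26.45²) = 65.22 m/s.

65.2 m/s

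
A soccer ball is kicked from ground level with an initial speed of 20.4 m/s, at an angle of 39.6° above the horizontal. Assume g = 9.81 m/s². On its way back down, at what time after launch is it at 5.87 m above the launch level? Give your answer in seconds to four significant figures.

Resolve: vₓ = 20.40 cos 39.6° = 15.72 m/s and v_y0 = 20.40 sin 39.6° = 13.00 m/s.
Set y = v_y0 t − ½ g t² = 5.87: 4.905 t² − 13.00 t + 5.87 = 0.
t = [13.00 ± √(13.00² − 2·9.81·5.87)] / 9.81 = (13.00 ± 7.343) / 9.81, so t = 0.5770 s or t = 2.074 s.
The descending-branch root is 2.074 s.

2.074 s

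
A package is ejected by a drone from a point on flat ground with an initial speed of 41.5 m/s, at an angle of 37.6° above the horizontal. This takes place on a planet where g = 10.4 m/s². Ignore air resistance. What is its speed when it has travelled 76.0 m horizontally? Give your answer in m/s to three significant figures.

32.9 m/s

Resolve: vₓ = 41.50 cos 37.6° = 32.88 m/s and v_y0 = 41.50 sin 37.6° = 25.32 m/s.
At x = 76.0 m, t = x/vₓ = 76.0/32.88 = 2.311 s.
Vertical velocity there: v_y = v_y0 − g t = 25.32 − 10.4 × 2.311 = 1.282 m/s.
Speed: √(vₓ² + v_y²) = √(32.88² + 1.282²) = 32.91 m/s.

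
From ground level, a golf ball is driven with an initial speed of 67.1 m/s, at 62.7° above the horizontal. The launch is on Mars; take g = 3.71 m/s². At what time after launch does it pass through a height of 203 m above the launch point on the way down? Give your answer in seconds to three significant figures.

28.3 s

Components: vₓ = 67.10 cos 62.7° = 30.78 m/s, v_y0 = 67.10 sin 62.7° = 59.63 m/s.
Set y = v_y0 t − ½ g t² = 203: 1.855 t² − 59.63 t + 203 = 0.
Quadratic formula: t = (59.63 ± √2049.0) / 3.71 = (59.63 ± 45.27) / 3.71 → t = 3.871 s or 28.27 s.
The descending-branch root is 28.27 s.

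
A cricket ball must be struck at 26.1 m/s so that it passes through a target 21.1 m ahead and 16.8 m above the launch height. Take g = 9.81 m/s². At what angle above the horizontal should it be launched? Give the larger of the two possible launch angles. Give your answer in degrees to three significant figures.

Trajectory: y = x tanθ − g x² (1 + tan²θ)/(2v₀²). With x = 21.1, y = 16.8, v₀ = 26.1, g = 9.81:
3.206 tan²θ − 21.1 tanθ + (20.01) = 0.
tanθ = [21.1 ± √(21.1² − 4 × 3.206 × (20.01))] / (2 × 3.206) = (21.1 ± 13.74) / 6.411, giving tanθ = 1.149 or 5.433.
θ = 48.96° or 79.57°; the larger is 79.57°.

79.6°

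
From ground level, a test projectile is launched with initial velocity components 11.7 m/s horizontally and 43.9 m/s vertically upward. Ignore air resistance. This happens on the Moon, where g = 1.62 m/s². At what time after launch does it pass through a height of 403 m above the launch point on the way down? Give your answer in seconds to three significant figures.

Height y(t) = 43.90 t − 0.8100 t² = 403 gives 0.8100 t² − 43.90 t + 403 = 0.
Quadratic formula: t = (43.90 ± √621.49) / 1.62 = (43.90 ± 24.93) / 1.62 → t = 11.71 s or 42.49 s.
The descending-branch root is 42.49 s.

42.5 s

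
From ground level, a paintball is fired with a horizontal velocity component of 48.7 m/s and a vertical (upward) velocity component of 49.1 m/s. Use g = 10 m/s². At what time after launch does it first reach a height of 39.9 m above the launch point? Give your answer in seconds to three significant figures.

Require v_y0 t − ½ g t² = 39.9, i.e. 5.000 t² − 49.10 t + 39.9 = 0.
t = [49.10 ± √(49.10² − 2·10.0·39.9)] / 10.0 = (49.10 ± 40.16) / 10.0, so t = 0.8940 s or t = 8.926 s.
The first (ascending) time is 0.8940 s.

0.894 s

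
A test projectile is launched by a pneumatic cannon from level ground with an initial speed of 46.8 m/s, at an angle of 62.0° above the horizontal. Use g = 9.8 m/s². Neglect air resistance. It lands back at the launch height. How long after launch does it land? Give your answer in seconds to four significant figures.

8.433 s

Resolve: vₓ = 46.80 cos 62.0° = 21.97 m/s and v_y0 = 46.80 sin 62.0° = 41.32 m/s.
Landing at launch height ⇒ T = 2 v_y0 / g = 2 × 41.32 / 9.80 = 8.433 s.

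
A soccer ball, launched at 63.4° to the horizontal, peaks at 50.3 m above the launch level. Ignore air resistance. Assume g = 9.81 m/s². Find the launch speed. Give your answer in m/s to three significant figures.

At the peak v_y = 0, so v_y0 = √(2gH) = √(2 × 9.81 × 50.3) = 31.41 m/s.
v_y0 = v₀ sin θ ⇒ v₀ = 31.41 / sin 63.4° = 35.13 m/s.

35.1 m/s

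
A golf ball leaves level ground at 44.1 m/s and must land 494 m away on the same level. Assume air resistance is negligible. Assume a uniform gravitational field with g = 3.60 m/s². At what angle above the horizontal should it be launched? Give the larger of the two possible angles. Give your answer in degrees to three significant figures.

56.9°

Level-ground range R = v₀² sin(2θ)/g ⇒ sin(2θ) = gR/v₀² = 3.60 × 494 / 44.1² = 0.9144.
2θ = 66.13° or 180° − 66.13° = 113.9°, so θ = 33.06° or 56.94°.
The larger angle is 56.94°.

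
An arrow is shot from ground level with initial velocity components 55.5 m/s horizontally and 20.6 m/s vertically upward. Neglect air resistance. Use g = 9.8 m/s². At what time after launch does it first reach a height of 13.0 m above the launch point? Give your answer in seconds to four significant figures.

Require v_y0 t − ½ g t² = 13.0, i.e. 4.900 t² − 20.60 t + 13.0 = 0.
Quadratic formula: t = (20.60 ± √169.56) / 9.80 = (20.60 ± 13.02) / 9.80 → t = 0.7733 s or 3.431 s.
The first (ascending) time is 0.7733 s.

0.7733 s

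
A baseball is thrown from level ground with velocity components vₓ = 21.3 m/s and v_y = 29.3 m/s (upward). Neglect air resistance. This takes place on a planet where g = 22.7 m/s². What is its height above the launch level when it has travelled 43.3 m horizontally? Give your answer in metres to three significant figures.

12.7 m

At x = 43.3 m, t = x/vₓ = 43.3/21.30 = 2.033 s.
Height: y = v_y0 t − ½ g t² = 29.30 × 2.033 − 11.35 × 2.033² = 59.56 − 46.90 = 12.66 m.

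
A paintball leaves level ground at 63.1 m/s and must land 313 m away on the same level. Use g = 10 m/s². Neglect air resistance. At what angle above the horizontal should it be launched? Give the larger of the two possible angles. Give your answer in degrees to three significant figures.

From R = (v₀²/g) sin 2θ: sin 2θ = 10.0 × 313 / 3981.6 = 0.7861.
2θ = 51.82° or 180° − 51.82° = 128.2°, so θ = 25.91° or 64.09°.
The larger angle is 64.09°.

64.1°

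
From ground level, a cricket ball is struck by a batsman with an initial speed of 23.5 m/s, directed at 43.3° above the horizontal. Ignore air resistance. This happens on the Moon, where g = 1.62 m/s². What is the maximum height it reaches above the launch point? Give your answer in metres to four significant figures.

Horizontal component vₓ = 23.50 cos 43.3° = 17.10 m/s; vertical v_y0 = 23.50 sin 43.3° = 16.12 m/s.
At the apex v_y = 0, so H = v_y0²/(2g) = 16.12²/3.240 = 80.17 m.

80.17 m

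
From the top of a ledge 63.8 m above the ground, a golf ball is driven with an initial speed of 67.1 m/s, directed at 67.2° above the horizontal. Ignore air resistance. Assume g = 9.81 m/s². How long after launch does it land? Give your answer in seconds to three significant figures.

13.6 s

vₓ = 67.10 cos 67.2° = 26.00 m/s; v_y0 = 67.10 sin 67.2° = 61.86 m/s.
Vertical motion (up positive, ground at y = 0): 4.905 t² − (61.86) t − 63.8 = 0, so t = (61.86 + √(61.86² + 2·9.81·63.8)) / 9.81 = (61.86 + 71.26) / 9.81 = 13.57 s.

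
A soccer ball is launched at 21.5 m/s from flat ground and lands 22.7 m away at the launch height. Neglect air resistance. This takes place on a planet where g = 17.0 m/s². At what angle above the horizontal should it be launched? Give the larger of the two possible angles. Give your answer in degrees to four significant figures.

R = v₀² sin 2θ / g gives sin 2θ = gR/v₀² = 17.0·22.7/21.5² = 0.8348.
2θ = 56.60° or 180° − 56.60° = 123.4°, so θ = 28.30° or 61.70°.
The larger angle is 61.70°.

61.70°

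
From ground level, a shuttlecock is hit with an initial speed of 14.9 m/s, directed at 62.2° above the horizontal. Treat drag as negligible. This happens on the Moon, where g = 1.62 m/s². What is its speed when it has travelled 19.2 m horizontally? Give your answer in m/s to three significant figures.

11.1 m/s

Horizontal component vₓ = 14.90 cos 62.2° = 6.949 m/s; vertical v_y0 = 14.90 sin 62.2° = 13.18 m/s.
At x = 19.2 m, t = x/vₓ = 19.2/6.949 = 2.763 s.
Vertical velocity there: v_y = v_y0 − g t = 13.18 − 1.62 × 2.763 = 8.704 m/s.
Speed: √(vₓ² + v_y²) = √(6.949² + 8.704²) = 11.14 m/s.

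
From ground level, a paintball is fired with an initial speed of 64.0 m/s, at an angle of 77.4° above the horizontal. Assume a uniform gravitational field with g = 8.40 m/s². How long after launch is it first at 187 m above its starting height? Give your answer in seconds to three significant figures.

vₓ = 64.00 cos 77.4° = 13.96 m/s; v_y0 = 64.00 sin 77.4° = 62.46 m/s.
Height y(t) = 62.46 t − 4.200 t² = 187 gives 4.200 t² − 62.46 t + 187 = 0.
Quadratic formula: t = (62.46 ± √759.49) / 8.40 = (62.46 ± 27.56) / 8.40 → t = 4.155 s or 10.72 s.
The first (ascending) time is 4.155 s.

4.15 s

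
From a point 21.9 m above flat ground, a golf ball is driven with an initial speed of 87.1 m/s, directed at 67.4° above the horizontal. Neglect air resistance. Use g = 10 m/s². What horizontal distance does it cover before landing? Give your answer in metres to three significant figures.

547 m

Components: vₓ = 87.10 cos 67.4° = 33.47 m/s, v_y0 = 87.10 sin 67.4° = 80.41 m/s.
With up positive and y = 0 at the ground: y(t) = 21.9 + (80.41) t − 5.000 t². Setting y = 0 and taking the positive root: t = [80.41 + √(80.41² + 2·10.0·21.9)] / 10.0 = (80.41 + 83.09) / 10.0 = 16.35 s.
Horizontal distance: R = vₓ t = 33.47 × 16.35 = 547.3 m.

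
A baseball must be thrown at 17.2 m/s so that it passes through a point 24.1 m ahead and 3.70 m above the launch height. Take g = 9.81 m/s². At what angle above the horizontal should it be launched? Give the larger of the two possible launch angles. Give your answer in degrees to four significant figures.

59.20°

Trajectory: y = x tanθ − g x² (1 + tan²θ)/(2v₀²). With x = 24.1, y = 3.70, v₀ = 17.2, g = 9.81:
9.630 tan²θ − 24.1 tanθ + (13.33) = 0.
tanθ = [24.1 ± √(24.1² − 4 × 9.630 × (13.33))] / (2 × 9.630) = (24.1 ± 8.207) / 19.26, giving tanθ = 0.8252 or 1.677.
θ = 39.53° or 59.20°; the larger is 59.20°.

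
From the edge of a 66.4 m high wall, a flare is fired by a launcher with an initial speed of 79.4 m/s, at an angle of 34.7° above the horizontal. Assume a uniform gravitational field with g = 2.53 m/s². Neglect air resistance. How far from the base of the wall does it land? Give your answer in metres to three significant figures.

2420 m

vₓ = 79.40 cos 34.7° = 65.28 m/s; v_y0 = 79.40 sin 34.7° = 45.20 m/s.
The projectile lands when y = 66.4 + (45.20) t − ½·2.53·t² = 0. Positive root: t = (45.20 + √(45.20² + 2·2.53·66.4)) / 2.53 = (45.20 + 48.78) / 2.53 = 37.14 s.
Horizontal distance: R = vₓ t = 65.28 × 37.14 = 2425 m.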